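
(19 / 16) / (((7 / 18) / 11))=1881 / 56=33.59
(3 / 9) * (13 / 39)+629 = 5662 / 9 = 629.11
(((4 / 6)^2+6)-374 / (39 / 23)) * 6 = -50104 / 39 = -1284.72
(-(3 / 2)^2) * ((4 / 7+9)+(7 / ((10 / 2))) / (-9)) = -1483 / 70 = -21.19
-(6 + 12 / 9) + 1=-19 / 3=-6.33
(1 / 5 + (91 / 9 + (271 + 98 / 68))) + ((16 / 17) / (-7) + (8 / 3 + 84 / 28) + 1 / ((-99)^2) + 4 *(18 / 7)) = 3482282333 / 11663190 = 298.57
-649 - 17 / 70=-45447 / 70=-649.24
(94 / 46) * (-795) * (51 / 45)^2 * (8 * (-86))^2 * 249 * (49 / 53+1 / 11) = -315916548739072 / 1265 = -249736402165.27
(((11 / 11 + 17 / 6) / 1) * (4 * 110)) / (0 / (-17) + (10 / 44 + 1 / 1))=111320 / 81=1374.32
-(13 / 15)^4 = -28561 / 50625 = -0.56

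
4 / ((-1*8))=-1 / 2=-0.50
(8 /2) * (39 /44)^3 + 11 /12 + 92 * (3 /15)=7060301 /319440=22.10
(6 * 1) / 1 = 6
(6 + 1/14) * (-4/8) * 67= -5695/28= -203.39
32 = 32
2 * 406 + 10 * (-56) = 252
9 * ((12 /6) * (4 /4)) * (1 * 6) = 108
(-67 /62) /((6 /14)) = -469 /186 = -2.52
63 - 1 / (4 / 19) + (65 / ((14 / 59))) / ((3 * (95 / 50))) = 169667 / 1596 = 106.31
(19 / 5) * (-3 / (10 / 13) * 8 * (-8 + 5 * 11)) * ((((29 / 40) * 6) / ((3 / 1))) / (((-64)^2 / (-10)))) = 1009983 / 51200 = 19.73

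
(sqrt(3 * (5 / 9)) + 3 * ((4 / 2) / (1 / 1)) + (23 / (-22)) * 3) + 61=sqrt(15) / 3 + 1405 / 22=65.15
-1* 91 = -91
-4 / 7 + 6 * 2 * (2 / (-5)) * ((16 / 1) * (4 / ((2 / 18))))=-96788 / 35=-2765.37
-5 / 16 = -0.31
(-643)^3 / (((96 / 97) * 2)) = -25787227579 / 192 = -134308476.97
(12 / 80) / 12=1 / 80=0.01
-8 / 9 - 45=-413 / 9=-45.89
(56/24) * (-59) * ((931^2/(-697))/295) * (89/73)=539992103/763215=707.52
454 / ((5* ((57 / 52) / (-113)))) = -2667704 / 285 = -9360.36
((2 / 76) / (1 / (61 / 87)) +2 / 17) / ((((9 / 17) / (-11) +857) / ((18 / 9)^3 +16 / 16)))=252417 / 176595500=0.00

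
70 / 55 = 14 / 11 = 1.27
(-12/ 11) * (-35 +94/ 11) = 3492/ 121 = 28.86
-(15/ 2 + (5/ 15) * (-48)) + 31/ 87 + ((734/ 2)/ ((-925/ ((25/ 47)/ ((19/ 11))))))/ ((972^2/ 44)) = 2004365093443/ 226320409044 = 8.86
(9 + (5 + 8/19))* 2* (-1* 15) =-8220/19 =-432.63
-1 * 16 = -16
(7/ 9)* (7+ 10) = 119/ 9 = 13.22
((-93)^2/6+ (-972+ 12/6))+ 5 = 476.50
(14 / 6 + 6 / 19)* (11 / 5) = 1661 / 285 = 5.83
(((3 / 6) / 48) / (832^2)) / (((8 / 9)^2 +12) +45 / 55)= 297 / 268582912000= 0.00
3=3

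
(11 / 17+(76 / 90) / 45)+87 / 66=1502587 / 757350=1.98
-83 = -83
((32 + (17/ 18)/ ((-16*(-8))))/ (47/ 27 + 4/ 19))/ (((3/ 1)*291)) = 200165/ 10652928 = 0.02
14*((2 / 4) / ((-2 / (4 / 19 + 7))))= -959 / 38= -25.24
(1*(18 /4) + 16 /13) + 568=14917 /26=573.73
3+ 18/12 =9/2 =4.50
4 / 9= 0.44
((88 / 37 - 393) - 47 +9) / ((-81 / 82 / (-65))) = -84528470 / 2997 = -28204.36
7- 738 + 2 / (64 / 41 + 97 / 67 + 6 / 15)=-34197219 / 46819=-730.41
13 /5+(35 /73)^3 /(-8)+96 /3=538185153 /15560680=34.59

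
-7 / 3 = -2.33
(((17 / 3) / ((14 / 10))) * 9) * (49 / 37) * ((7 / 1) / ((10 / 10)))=12495 / 37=337.70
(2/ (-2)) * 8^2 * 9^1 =-576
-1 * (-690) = 690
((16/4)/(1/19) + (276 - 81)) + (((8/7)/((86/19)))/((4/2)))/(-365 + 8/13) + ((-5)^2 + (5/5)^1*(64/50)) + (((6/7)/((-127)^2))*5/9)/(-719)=122888546467473484/413376916389675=297.28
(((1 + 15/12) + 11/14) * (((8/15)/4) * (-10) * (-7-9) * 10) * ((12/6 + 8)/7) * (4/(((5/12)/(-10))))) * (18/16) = -4896000/49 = -99918.37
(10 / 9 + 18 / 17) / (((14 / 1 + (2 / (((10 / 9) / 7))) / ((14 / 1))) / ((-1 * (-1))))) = 3320 / 22797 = 0.15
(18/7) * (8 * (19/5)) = 2736/35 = 78.17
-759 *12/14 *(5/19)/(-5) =4554/133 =34.24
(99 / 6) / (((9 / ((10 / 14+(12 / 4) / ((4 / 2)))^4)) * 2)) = 10158731 / 460992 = 22.04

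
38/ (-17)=-38/ 17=-2.24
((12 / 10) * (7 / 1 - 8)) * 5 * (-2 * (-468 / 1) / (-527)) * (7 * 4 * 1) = 157248 / 527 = 298.38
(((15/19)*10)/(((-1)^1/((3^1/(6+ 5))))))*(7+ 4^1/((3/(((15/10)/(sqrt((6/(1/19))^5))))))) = -3150/209 - 25*sqrt(114)/8601186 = -15.07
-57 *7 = -399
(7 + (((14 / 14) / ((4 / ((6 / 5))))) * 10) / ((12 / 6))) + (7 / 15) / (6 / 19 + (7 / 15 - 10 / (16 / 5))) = 12667 / 1526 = 8.30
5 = 5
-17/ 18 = -0.94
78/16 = 39/8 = 4.88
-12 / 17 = -0.71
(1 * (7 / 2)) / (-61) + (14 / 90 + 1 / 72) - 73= -1600619 / 21960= -72.89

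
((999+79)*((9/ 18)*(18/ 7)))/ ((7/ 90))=17820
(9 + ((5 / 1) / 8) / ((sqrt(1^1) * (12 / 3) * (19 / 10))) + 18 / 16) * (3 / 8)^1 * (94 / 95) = 437523 / 115520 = 3.79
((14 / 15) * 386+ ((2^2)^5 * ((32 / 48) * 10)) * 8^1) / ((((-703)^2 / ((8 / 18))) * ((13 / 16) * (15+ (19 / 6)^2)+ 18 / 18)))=70366208 / 30366672005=0.00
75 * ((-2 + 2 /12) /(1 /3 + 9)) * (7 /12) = -275 /32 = -8.59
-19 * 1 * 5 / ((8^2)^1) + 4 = 161 / 64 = 2.52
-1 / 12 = -0.08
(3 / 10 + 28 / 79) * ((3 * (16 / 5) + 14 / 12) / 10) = 166991 / 237000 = 0.70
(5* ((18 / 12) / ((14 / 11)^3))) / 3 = 6655 / 5488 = 1.21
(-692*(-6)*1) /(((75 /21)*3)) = 9688 /25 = 387.52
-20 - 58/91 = -1878/91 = -20.64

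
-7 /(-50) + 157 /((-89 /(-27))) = 212573 /4450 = 47.77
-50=-50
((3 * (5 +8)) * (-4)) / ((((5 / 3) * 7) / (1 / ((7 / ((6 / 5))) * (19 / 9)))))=-25272 / 23275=-1.09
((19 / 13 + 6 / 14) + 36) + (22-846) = -71536 / 91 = -786.11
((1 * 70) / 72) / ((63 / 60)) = 0.93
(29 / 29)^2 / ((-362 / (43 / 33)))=-43 / 11946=-0.00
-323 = -323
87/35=2.49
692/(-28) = -173/7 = -24.71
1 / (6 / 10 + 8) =5 / 43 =0.12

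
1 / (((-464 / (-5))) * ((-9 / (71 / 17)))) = -0.01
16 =16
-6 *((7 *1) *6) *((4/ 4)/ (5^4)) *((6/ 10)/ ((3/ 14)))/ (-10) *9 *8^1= 127008/ 15625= 8.13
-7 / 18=-0.39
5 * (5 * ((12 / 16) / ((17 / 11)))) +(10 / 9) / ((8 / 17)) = 4435 / 306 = 14.49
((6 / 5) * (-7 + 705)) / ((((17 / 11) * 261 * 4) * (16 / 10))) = 3839 / 11832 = 0.32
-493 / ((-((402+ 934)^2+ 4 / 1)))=493 / 1784900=0.00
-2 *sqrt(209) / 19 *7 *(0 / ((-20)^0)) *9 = 0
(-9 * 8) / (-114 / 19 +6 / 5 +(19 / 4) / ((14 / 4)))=5040 / 241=20.91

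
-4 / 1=-4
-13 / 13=-1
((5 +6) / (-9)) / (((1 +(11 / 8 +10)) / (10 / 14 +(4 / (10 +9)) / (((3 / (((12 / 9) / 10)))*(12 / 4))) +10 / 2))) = -821248 / 1454355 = -0.56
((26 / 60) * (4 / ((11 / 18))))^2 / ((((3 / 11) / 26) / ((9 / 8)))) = 237276 / 275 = 862.82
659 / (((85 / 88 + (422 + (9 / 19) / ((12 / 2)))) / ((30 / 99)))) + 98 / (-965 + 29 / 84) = 63698885704 / 171947214783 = 0.37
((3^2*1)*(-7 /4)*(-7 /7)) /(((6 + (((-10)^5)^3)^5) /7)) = -0.00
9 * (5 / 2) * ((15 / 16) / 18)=75 / 64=1.17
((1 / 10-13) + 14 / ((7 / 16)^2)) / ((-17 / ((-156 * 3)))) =986778 / 595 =1658.45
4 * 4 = 16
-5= -5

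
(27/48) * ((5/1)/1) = 45/16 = 2.81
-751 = -751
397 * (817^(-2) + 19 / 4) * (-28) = -35244097805 / 667489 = -52801.02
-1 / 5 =-0.20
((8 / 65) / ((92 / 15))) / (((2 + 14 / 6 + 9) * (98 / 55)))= 99 / 117208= 0.00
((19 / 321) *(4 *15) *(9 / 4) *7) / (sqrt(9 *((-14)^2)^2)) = 285 / 2996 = 0.10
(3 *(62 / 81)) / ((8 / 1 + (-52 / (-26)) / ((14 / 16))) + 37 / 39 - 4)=0.32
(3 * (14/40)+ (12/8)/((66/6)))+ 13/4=244/55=4.44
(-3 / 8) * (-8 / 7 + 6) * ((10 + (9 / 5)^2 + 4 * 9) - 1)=-30753 / 350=-87.87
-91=-91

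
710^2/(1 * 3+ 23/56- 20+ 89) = 5645920/811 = 6961.68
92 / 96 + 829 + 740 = 37679 / 24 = 1569.96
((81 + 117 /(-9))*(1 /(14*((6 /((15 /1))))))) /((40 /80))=24.29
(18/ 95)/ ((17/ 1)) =18/ 1615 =0.01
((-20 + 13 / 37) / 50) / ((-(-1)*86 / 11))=-7997 / 159100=-0.05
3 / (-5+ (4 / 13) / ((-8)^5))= -319488 / 532481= -0.60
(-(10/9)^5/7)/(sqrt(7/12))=-200000 * sqrt(21)/2893401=-0.32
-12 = -12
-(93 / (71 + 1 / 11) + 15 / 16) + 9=42255 / 6256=6.75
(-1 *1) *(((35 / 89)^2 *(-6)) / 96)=1225 / 126736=0.01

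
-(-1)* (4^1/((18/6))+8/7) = 52/21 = 2.48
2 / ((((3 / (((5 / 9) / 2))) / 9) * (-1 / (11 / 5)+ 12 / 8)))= 110 / 69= 1.59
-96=-96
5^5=3125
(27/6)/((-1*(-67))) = 9/134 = 0.07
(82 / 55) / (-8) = -41 / 220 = -0.19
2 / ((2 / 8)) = 8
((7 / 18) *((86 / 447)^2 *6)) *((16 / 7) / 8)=0.02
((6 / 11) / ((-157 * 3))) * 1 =-2 / 1727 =-0.00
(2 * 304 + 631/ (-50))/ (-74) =-29769/ 3700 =-8.05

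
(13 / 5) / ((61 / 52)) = 676 / 305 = 2.22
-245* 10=-2450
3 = 3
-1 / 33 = -0.03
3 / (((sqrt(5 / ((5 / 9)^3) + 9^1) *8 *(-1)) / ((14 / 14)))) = -0.06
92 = 92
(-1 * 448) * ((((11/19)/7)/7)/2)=-352/133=-2.65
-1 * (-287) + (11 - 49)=249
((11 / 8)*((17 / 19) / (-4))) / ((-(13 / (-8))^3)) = -0.07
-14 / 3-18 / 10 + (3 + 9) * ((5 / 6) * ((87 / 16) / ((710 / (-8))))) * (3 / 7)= -100333 / 14910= -6.73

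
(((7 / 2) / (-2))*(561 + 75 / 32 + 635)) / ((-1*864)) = 268429 / 110592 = 2.43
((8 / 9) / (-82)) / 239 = -4 / 88191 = -0.00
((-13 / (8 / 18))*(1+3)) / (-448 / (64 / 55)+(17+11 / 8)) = 0.32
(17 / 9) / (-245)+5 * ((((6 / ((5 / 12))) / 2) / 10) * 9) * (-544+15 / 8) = -30984409 / 1764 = -17564.86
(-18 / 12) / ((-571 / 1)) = 3 / 1142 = 0.00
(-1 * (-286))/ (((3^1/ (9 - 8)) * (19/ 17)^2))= 82654/ 1083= 76.32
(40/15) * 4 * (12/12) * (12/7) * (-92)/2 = -5888/7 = -841.14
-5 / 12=-0.42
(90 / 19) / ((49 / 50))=4500 / 931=4.83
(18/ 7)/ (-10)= -9/ 35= -0.26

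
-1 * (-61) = 61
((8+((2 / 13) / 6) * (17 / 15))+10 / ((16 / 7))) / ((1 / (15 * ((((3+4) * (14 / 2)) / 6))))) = 2844499 / 1872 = 1519.50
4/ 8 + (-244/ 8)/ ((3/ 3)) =-30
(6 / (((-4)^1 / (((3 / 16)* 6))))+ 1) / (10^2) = -11 / 1600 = -0.01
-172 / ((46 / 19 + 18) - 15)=-3268 / 103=-31.73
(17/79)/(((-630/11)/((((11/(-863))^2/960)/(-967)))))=22627/34410179593641600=0.00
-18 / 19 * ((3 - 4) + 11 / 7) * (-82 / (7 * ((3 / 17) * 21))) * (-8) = -89216 / 6517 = -13.69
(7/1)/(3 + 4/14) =49/23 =2.13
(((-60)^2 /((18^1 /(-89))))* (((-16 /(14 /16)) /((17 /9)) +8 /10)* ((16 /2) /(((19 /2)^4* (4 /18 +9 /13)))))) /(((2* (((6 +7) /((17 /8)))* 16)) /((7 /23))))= 84649680 /320719981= 0.26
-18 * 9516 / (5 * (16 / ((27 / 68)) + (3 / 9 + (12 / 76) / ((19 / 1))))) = -834772068 / 990245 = -843.00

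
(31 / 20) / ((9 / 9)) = 31 / 20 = 1.55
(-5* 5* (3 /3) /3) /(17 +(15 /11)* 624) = -275 /28641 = -0.01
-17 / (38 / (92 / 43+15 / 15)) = -2295 / 1634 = -1.40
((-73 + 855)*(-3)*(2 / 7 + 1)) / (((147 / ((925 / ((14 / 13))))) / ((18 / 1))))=-761687550 / 2401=-317237.63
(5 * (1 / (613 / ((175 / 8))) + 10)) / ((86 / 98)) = 12057675 / 210872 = 57.18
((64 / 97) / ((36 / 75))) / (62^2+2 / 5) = 0.00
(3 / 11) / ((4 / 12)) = 9 / 11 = 0.82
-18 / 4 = -9 / 2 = -4.50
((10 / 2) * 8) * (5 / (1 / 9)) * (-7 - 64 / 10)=-24120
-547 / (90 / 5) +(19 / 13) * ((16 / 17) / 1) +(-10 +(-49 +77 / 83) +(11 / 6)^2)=-55287307 / 660348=-83.72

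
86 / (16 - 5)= 86 / 11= 7.82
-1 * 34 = -34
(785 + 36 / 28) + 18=804.29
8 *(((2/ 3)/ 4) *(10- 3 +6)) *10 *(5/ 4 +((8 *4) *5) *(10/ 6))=417950/ 9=46438.89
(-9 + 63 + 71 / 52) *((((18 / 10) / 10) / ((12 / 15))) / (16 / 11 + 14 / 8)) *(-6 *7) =-163.27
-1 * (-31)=31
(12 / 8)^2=9 / 4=2.25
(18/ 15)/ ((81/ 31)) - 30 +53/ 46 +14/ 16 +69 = 1030523/ 24840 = 41.49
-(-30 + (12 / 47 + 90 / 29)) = 36312 / 1363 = 26.64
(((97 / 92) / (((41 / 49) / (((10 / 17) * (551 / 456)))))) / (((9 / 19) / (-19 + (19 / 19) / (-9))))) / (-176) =563064145 / 2742455232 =0.21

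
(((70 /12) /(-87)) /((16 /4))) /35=-1 /2088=-0.00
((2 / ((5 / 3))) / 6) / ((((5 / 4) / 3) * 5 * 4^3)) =3 / 2000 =0.00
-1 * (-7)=7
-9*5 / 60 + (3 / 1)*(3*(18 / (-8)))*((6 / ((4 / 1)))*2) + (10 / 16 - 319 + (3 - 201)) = -4623 / 8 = -577.88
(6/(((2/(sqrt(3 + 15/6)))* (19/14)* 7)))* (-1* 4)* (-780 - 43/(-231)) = 720548* sqrt(22)/1463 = 2310.10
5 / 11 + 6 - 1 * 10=-39 / 11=-3.55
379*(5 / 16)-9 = 1751 / 16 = 109.44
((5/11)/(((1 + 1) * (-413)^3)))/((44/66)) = -15/3099579868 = -0.00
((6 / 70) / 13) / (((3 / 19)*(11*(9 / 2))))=0.00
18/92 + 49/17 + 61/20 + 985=7750621/7820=991.13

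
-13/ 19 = -0.68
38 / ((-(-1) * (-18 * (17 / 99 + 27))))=-209 / 2690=-0.08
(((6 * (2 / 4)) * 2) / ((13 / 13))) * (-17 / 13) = -102 / 13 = -7.85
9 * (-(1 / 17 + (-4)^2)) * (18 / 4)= -22113 / 34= -650.38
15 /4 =3.75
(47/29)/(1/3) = 4.86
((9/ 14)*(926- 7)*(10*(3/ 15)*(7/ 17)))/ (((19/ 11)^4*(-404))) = -121095711/ 895044628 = -0.14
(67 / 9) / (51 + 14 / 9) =67 / 473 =0.14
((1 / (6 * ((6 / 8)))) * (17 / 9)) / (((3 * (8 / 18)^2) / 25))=425 / 24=17.71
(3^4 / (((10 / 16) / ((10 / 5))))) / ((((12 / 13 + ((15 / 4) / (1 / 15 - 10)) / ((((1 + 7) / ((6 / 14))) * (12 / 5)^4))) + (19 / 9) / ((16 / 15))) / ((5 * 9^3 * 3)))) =944479734202368 / 966899851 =976812.37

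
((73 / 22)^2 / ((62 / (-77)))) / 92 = -37303 / 250976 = -0.15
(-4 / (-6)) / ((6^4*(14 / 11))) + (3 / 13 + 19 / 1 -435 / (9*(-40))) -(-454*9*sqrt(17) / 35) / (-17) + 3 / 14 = 7307477 / 353808 -4086*sqrt(17) / 595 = -7.66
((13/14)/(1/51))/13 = 51/14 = 3.64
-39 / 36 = -13 / 12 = -1.08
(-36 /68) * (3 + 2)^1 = -45 /17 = -2.65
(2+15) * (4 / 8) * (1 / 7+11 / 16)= 1581 / 224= 7.06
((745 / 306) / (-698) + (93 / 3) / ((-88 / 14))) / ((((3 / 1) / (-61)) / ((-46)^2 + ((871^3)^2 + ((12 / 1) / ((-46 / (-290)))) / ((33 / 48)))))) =19533628881424391434979030596 / 445811553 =43815887564996305591.43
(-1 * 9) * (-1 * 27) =243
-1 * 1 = -1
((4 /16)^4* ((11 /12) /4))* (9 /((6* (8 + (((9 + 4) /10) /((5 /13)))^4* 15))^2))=67138671875 /1159256318574454765248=0.00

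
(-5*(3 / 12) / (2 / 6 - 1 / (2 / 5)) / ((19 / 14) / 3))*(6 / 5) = 378 / 247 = 1.53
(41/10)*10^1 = 41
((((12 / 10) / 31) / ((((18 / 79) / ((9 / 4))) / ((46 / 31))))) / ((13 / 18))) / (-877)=-49059 / 54781805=-0.00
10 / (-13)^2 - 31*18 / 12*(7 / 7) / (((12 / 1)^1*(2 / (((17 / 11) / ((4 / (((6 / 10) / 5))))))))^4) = 119939070687300443 / 2026970316800000000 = 0.06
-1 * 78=-78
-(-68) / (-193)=-68 / 193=-0.35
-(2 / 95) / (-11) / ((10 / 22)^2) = 22 / 2375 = 0.01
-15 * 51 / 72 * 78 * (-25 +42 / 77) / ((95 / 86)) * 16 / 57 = 20450456 / 3971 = 5149.95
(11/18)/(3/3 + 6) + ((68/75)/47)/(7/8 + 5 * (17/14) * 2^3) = 11983087/136650150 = 0.09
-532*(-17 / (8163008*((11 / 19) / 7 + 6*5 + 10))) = 323 / 11685552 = 0.00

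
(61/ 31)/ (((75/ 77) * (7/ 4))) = 2684/ 2325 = 1.15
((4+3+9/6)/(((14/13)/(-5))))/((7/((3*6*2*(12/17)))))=-7020/49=-143.27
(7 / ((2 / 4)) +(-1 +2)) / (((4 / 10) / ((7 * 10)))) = 2625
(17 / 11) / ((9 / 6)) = 34 / 33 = 1.03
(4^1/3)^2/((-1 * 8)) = -2/9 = -0.22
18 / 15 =6 / 5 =1.20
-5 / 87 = -0.06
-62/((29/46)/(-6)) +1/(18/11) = 308335/522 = 590.68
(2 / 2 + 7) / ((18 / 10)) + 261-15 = 2254 / 9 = 250.44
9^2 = 81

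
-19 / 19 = -1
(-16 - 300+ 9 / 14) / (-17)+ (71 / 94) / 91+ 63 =5930053 / 72709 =81.56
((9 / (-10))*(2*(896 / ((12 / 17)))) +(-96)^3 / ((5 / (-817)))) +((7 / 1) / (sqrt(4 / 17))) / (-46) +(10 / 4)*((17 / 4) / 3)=144563580.83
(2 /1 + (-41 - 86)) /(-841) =0.15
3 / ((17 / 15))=45 / 17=2.65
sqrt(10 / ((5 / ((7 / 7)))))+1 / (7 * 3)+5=sqrt(2)+106 / 21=6.46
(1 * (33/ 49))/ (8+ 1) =11/ 147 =0.07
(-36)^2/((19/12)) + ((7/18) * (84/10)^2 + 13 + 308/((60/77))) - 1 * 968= 407882/1425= 286.23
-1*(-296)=296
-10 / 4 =-5 / 2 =-2.50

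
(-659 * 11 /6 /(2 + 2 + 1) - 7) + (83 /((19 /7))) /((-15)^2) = -2124653 /8550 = -248.50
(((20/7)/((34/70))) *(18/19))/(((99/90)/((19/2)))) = 9000/187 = 48.13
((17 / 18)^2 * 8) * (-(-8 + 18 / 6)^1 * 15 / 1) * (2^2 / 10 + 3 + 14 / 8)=148835 / 54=2756.20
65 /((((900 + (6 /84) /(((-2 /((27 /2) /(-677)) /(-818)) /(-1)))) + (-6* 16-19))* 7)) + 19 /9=2.12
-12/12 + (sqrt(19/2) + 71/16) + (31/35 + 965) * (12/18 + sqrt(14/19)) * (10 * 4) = sqrt(38)/2 + 8655491/336 + 270448 * sqrt(266)/133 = 58927.93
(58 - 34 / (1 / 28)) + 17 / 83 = -74185 / 83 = -893.80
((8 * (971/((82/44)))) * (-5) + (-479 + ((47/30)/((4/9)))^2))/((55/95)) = -26557730301/721600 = -36803.95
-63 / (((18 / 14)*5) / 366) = -17934 / 5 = -3586.80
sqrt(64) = 8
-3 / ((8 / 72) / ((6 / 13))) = -162 / 13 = -12.46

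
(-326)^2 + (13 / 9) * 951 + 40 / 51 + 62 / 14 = 38432792 / 357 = 107654.88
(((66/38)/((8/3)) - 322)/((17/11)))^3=-155109499787947375/17253512704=-8990024.38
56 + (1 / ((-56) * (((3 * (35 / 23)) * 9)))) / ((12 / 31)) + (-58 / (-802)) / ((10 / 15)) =14287796567 / 254651040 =56.11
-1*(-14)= 14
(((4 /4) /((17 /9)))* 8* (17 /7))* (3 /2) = 15.43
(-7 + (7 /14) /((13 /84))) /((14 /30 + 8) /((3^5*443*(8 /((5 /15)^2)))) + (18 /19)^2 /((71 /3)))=-146014298385480 /1469115301901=-99.39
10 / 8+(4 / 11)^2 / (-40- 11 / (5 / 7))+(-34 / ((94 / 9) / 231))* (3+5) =-37899061137 / 6301196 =-6014.58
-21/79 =-0.27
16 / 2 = 8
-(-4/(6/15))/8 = 5/4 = 1.25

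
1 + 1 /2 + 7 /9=41 /18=2.28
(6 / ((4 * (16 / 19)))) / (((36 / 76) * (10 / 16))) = 361 / 60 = 6.02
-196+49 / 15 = -2891 / 15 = -192.73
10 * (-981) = -9810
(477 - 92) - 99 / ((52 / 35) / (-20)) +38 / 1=22824 / 13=1755.69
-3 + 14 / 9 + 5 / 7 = -0.73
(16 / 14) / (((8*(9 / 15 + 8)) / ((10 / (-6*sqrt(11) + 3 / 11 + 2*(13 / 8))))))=-580800*sqrt(11) / 223531931 - 341000 / 223531931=-0.01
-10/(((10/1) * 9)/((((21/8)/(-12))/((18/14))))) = 49/2592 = 0.02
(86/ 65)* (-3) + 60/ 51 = -3086/ 1105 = -2.79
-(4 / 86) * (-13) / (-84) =-13 / 1806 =-0.01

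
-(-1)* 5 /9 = 5 /9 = 0.56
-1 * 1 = -1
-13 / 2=-6.50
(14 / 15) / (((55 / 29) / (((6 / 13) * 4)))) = 3248 / 3575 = 0.91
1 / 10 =0.10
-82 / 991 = -0.08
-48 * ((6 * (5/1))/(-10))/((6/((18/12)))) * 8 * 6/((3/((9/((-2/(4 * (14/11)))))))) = -145152/11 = -13195.64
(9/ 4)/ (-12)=-3/ 16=-0.19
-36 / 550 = -18 / 275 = -0.07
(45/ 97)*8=360/ 97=3.71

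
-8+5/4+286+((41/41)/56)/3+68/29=1371959/4872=281.60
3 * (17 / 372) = 17 / 124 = 0.14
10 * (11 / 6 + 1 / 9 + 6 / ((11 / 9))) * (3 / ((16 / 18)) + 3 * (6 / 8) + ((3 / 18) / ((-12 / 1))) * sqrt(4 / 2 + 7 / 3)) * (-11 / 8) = -527.35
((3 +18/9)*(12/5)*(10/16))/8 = 15/16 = 0.94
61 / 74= 0.82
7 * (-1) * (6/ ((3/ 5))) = -70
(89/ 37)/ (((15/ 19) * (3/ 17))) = 28747/ 1665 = 17.27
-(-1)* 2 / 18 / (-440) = -1 / 3960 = -0.00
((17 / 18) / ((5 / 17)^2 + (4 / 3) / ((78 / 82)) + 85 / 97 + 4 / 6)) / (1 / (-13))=-80538809 / 19883632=-4.05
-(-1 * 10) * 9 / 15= 6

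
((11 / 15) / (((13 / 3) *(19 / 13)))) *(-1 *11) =-121 / 95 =-1.27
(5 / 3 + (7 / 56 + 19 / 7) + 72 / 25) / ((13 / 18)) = 93063 / 9100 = 10.23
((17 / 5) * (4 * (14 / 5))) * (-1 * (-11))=10472 / 25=418.88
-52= -52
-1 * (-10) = 10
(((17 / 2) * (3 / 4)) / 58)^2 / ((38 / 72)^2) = 210681 / 4857616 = 0.04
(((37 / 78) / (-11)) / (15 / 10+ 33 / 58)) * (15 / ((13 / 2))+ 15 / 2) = -18241 / 89232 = -0.20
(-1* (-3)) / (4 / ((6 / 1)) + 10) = 9 / 32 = 0.28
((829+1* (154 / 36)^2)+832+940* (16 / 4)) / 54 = 1762333 / 17496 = 100.73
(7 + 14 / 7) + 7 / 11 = 106 / 11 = 9.64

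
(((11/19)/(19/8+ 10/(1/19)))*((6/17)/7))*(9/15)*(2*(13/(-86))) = -2288/83125665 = -0.00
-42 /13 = -3.23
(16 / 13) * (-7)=-112 / 13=-8.62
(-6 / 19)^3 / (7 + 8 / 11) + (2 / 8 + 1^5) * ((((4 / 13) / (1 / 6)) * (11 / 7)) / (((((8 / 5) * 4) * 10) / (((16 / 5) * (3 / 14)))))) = 51664437 / 1485522220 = 0.03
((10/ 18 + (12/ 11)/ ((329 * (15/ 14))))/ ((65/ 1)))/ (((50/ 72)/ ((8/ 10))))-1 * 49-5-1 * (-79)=25.01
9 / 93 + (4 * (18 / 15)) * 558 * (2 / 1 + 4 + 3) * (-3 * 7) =-78463713 / 155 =-506217.50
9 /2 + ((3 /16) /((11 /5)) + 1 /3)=2597 /528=4.92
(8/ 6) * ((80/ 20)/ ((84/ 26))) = 104/ 63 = 1.65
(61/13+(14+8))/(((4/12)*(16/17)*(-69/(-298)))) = 878951/2392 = 367.45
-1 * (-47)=47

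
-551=-551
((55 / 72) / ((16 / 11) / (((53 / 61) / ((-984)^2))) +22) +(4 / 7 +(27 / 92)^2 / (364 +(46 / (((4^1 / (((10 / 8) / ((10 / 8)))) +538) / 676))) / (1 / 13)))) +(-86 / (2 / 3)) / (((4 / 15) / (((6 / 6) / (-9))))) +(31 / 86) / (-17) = 1002679461256697823308797 / 18465448795574594591232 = 54.30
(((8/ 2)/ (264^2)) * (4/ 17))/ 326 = 1/ 24140952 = 0.00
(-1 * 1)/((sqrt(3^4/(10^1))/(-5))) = 5 * sqrt(10)/9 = 1.76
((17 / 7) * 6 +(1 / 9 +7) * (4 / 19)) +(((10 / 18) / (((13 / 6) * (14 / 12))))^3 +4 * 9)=6710948878 / 128860641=52.08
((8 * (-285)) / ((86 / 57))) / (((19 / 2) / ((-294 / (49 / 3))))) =2863.26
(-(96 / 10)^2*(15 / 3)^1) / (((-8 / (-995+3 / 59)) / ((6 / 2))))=-50718528 / 295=-171927.21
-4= -4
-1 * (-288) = 288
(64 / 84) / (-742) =-8 / 7791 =-0.00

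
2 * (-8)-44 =-60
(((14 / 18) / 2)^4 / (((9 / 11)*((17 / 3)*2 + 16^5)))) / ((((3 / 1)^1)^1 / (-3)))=-26411 / 990688535136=-0.00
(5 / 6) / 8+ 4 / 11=247 / 528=0.47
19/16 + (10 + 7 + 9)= 435/16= 27.19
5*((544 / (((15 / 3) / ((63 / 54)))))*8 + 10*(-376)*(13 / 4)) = -168068 / 3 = -56022.67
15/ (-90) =-1/ 6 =-0.17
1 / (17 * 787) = 0.00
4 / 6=2 / 3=0.67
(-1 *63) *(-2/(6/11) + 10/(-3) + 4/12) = 420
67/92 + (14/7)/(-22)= 645/1012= 0.64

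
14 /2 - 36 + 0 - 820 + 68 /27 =-22855 /27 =-846.48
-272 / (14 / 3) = -408 / 7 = -58.29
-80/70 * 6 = -48/7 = -6.86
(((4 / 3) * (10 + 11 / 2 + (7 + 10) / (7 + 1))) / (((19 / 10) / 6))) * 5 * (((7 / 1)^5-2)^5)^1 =9448909752510010147031250 / 19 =497311039605790007738486.80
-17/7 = -2.43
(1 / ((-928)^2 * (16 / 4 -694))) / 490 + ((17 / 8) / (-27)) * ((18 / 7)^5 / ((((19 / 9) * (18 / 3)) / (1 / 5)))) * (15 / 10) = -397663062411637 / 1897530844876800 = -0.21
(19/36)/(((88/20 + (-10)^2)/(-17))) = -1615/18792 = -0.09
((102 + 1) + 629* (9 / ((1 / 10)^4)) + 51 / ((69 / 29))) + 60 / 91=118484991822 / 2093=56610125.09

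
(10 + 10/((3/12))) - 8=42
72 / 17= 4.24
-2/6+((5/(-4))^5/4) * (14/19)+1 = 12199/116736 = 0.10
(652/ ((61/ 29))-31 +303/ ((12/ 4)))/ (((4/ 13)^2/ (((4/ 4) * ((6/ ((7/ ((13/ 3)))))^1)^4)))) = 111875779002/ 146461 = 763860.54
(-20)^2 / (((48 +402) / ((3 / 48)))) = 1 / 18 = 0.06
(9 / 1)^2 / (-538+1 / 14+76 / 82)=-46494 / 308239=-0.15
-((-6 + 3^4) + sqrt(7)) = -75 -sqrt(7) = -77.65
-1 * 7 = -7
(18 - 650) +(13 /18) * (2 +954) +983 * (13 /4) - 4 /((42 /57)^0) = 116971 /36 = 3249.19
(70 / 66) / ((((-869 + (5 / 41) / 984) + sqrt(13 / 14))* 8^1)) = -14438845437695 / 94642789124291573 - 1186819620* sqrt(182) / 94642789124291573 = -0.00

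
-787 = -787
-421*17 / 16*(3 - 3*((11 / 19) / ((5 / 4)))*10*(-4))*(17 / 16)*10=-677087985 / 2432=-278407.89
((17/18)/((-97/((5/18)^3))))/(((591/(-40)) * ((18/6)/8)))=42500/1128367341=0.00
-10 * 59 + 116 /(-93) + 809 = 20251 /93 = 217.75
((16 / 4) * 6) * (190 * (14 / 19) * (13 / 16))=2730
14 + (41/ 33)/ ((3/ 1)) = 1427/ 99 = 14.41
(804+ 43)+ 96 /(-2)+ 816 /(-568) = 797.56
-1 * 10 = -10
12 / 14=6 / 7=0.86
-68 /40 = -17 /10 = -1.70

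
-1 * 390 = -390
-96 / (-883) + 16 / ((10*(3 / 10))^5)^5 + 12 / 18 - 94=-69746538893041784 / 748155842138169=-93.22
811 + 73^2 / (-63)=45764 / 63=726.41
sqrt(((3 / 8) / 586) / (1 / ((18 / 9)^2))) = sqrt(879) / 586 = 0.05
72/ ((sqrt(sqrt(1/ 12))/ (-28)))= -2016*sqrt(2)*3^(1/ 4)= -3752.20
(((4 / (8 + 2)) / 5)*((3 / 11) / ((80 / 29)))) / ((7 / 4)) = 87 / 19250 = 0.00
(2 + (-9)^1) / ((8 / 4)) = -7 / 2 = -3.50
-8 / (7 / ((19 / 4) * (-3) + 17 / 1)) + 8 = 34 / 7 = 4.86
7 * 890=6230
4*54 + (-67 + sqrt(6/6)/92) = 13709/92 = 149.01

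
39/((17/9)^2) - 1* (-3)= 4026/289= 13.93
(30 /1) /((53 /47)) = 1410 /53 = 26.60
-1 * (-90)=90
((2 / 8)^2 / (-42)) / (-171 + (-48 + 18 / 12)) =1 / 146160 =0.00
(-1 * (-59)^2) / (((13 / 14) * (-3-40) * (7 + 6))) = 48734 / 7267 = 6.71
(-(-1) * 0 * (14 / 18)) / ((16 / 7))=0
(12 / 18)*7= 14 / 3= 4.67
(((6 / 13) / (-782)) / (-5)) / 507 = 1 / 4295135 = 0.00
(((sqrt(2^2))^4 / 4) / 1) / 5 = 4 / 5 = 0.80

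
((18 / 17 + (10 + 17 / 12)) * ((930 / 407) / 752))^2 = 155610525625 / 108288498942976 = 0.00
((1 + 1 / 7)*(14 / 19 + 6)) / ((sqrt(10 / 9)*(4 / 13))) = 4992*sqrt(10) / 665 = 23.74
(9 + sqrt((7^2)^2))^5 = 656356768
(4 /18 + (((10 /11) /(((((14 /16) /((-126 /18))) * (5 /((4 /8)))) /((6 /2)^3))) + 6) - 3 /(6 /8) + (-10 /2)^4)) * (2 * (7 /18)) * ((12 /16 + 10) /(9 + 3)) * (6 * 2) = 18105451 /3564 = 5080.09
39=39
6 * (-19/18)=-19/3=-6.33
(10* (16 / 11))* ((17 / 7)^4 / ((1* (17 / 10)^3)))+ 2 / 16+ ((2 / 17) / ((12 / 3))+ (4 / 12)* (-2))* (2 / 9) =9986228929 / 96981192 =102.97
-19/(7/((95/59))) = -1805/413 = -4.37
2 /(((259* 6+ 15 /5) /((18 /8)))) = 1 /346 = 0.00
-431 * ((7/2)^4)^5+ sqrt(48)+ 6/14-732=-240733267425265164713/7340032+ 4 * sqrt(3)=-32797304892569.18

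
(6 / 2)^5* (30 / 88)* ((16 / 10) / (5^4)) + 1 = 1.21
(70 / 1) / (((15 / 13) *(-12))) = -91 / 18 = -5.06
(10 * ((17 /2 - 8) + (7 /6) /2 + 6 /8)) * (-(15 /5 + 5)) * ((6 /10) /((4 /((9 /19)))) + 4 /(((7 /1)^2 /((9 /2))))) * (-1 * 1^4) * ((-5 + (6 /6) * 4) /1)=-59862 /931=-64.30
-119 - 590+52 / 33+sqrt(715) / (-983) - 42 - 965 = -56576 / 33 - sqrt(715) / 983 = -1714.45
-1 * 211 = -211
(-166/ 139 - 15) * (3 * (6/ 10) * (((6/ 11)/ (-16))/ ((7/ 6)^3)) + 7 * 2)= -592870631/ 2622235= -226.09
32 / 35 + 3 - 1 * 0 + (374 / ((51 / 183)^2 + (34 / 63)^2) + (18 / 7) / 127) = 1449831427699 / 1424626945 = 1017.69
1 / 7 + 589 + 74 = 663.14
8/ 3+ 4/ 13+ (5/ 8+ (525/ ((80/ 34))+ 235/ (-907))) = 32043023/ 141492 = 226.47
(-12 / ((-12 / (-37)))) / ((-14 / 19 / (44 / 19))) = 814 / 7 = 116.29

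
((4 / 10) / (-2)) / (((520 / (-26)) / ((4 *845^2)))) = 28561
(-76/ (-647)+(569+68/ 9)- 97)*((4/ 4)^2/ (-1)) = -2793136/ 5823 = -479.67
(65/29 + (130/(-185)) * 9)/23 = -4381/24679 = -0.18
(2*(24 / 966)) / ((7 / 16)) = 128 / 1127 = 0.11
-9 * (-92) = 828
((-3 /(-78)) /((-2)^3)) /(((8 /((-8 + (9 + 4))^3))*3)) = -125 /4992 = -0.03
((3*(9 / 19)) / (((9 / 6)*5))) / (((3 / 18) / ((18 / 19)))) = 1944 / 1805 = 1.08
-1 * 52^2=-2704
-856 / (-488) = 107 / 61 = 1.75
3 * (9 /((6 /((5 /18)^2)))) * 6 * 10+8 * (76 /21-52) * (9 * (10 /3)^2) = -541575 /14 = -38683.93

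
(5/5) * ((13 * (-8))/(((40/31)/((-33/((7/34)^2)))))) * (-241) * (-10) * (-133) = -140791831752/7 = -20113118821.71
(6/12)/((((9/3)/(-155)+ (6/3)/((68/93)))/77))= 202895/14313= 14.18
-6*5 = -30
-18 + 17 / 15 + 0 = -253 / 15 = -16.87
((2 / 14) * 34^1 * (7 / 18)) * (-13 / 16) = -221 / 144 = -1.53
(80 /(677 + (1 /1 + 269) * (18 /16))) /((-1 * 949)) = -320 /3722927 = -0.00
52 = 52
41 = 41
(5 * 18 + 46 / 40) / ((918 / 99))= 20053 / 2040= 9.83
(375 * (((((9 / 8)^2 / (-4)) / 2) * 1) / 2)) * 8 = -30375 / 128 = -237.30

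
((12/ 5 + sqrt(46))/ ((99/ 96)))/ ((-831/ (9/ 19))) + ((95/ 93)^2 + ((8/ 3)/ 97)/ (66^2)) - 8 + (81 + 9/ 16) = 9566069414148169/ 128223495916560 - 32* sqrt(46)/ 57893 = 74.60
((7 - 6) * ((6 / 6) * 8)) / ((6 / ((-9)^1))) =-12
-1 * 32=-32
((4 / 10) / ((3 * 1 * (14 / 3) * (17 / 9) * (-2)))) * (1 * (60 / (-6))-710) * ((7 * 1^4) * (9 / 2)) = 2916 / 17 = 171.53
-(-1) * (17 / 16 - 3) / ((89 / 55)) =-1705 / 1424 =-1.20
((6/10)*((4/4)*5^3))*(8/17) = 600/17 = 35.29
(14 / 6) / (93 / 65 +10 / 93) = 14105 / 9299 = 1.52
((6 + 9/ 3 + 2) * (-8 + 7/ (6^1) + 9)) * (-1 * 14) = -1001/ 3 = -333.67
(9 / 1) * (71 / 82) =7.79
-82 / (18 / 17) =-77.44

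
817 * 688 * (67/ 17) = 2215319.53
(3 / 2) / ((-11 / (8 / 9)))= -4 / 33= -0.12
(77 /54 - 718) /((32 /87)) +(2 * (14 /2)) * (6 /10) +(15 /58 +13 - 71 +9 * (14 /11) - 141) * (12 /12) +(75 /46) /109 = -4899105179459 /2303231040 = -2127.06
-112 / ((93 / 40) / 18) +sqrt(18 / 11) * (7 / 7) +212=-20308 / 31 +3 * sqrt(22) / 11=-653.82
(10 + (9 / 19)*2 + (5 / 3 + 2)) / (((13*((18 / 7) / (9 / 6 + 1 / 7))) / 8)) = 38318 / 6669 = 5.75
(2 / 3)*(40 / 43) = 80 / 129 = 0.62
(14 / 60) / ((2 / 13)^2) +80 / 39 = 6193 / 520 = 11.91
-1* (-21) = 21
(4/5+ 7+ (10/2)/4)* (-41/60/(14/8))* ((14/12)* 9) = -37.10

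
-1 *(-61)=61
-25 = -25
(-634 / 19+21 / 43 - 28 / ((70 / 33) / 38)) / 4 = -2183351 / 16340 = -133.62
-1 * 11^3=-1331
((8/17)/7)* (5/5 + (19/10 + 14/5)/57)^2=761378/9665775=0.08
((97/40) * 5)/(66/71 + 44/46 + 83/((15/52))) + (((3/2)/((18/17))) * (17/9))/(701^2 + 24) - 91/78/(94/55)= -22678008078384277/35392724660224800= -0.64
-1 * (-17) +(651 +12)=680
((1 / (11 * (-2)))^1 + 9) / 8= 197 / 176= 1.12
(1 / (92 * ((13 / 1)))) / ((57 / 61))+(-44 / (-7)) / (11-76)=-228601 / 2386020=-0.10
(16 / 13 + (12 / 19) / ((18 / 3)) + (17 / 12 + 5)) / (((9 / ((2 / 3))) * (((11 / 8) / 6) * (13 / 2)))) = 33424 / 86697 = 0.39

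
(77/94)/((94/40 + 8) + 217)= 770/213709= 0.00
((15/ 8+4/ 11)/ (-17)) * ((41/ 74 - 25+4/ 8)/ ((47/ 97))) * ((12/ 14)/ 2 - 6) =-330146193/ 9105404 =-36.26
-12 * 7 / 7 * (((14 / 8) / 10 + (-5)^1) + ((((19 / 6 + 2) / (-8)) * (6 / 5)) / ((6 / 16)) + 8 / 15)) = 763 / 10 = 76.30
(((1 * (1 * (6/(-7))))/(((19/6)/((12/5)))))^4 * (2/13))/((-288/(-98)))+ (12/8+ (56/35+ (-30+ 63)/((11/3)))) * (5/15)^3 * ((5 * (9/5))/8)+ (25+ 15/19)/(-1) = -62948177123791/2490434310000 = -25.28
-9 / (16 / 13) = -117 / 16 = -7.31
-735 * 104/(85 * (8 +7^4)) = -0.37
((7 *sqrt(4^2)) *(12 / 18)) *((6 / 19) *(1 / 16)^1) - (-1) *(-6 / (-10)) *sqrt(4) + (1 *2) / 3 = 637 / 285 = 2.24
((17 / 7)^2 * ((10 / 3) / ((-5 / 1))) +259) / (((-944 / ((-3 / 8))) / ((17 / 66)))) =637415 / 24423168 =0.03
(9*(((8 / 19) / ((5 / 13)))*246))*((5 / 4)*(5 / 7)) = 287820 / 133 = 2164.06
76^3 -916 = 438060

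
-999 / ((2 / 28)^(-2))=-999 / 196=-5.10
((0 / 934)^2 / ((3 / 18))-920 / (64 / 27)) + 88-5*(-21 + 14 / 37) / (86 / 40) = -3209591 / 12728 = -252.17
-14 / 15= -0.93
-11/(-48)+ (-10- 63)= -3493/48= -72.77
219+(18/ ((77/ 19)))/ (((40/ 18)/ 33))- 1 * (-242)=36887/ 70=526.96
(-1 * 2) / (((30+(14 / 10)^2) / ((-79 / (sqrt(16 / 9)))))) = 3.71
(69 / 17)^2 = 16.47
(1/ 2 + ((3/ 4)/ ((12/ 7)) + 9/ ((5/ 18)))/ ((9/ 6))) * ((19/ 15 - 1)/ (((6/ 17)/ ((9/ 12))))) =45679/ 3600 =12.69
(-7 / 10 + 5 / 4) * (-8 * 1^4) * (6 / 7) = -132 / 35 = -3.77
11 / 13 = 0.85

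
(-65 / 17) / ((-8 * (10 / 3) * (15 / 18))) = 117 / 680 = 0.17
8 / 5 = 1.60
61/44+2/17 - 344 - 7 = -261423/748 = -349.50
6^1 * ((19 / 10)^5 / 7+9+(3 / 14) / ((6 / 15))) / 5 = 27453297 / 1750000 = 15.69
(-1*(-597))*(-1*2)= -1194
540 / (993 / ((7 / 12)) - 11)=3780 / 11839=0.32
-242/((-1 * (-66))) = -11/3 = -3.67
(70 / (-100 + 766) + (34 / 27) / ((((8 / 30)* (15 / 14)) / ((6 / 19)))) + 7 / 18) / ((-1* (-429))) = 23863 / 5428566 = 0.00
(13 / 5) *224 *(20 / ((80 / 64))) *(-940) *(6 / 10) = -26277888 / 5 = -5255577.60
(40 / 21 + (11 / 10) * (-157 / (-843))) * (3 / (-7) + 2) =1369379 / 413070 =3.32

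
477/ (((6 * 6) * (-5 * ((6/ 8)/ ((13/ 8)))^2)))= -8957/ 720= -12.44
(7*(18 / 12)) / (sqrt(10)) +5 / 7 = 5 / 7 +21*sqrt(10) / 20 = 4.03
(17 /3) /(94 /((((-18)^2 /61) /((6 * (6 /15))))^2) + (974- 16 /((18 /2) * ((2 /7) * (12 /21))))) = 103275 /17902474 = 0.01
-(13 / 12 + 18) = -229 / 12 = -19.08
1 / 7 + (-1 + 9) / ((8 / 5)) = 36 / 7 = 5.14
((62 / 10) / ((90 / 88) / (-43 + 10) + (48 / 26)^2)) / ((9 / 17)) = 43106492 / 12431205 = 3.47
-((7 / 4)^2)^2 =-2401 / 256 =-9.38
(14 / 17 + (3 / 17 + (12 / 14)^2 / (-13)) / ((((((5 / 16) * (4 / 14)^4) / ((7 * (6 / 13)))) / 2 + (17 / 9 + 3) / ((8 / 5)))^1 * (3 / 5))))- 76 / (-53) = 10061440758 / 4331385409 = 2.32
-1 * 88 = -88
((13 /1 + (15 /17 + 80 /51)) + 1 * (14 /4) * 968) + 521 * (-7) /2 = 161155 /102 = 1579.95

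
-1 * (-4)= 4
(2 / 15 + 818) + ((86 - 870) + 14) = 722 / 15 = 48.13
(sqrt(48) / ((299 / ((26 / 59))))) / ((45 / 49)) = 392 * sqrt(3) / 61065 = 0.01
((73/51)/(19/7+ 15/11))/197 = 5621/3154758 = 0.00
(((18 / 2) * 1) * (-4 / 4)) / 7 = -1.29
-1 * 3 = -3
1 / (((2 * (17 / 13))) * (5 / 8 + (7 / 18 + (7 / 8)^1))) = 117 / 578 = 0.20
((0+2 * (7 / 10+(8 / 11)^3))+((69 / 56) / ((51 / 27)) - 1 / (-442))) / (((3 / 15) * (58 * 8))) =232584467 / 7643219584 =0.03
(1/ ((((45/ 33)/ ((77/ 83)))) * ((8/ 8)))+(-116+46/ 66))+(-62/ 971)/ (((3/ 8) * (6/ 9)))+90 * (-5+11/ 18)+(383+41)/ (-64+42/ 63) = -130516808791/ 252659055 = -516.57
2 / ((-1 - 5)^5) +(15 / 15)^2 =3887 / 3888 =1.00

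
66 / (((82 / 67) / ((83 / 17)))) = 183513 / 697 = 263.29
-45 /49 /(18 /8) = -20 /49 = -0.41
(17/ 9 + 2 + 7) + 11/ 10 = 1079/ 90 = 11.99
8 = 8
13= 13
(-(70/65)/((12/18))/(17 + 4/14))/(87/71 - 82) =10437/9021155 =0.00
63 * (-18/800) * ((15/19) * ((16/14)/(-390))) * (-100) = -81/247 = -0.33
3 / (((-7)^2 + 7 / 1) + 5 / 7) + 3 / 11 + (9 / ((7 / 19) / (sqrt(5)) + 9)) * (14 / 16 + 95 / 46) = 383657609223 / 117440438368 - 647577 * sqrt(5) / 26892704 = 3.21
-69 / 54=-23 / 18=-1.28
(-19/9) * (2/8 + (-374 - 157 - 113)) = 48925/36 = 1359.03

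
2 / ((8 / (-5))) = -5 / 4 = -1.25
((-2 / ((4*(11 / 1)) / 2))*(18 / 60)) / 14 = -3 / 1540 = -0.00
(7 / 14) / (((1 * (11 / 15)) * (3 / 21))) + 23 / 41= 4811 / 902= 5.33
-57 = -57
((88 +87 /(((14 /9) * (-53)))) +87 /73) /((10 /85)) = 81158051 /108332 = 749.16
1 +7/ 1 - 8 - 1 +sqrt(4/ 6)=-1 +sqrt(6)/ 3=-0.18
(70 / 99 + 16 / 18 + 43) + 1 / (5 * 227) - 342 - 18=-35440276 / 112365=-315.40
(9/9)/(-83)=-1/83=-0.01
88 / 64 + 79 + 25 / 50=647 / 8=80.88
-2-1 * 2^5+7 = -27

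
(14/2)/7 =1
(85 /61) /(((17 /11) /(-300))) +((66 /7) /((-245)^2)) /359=-2488906608474 /9201412325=-270.49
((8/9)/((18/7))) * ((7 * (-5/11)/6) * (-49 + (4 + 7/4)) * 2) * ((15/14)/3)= 30275/5346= 5.66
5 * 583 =2915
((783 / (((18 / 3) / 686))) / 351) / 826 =1421 / 4602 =0.31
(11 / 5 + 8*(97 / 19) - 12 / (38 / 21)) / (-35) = -3459 / 3325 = -1.04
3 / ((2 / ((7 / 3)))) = 7 / 2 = 3.50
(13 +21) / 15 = 34 / 15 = 2.27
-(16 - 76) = 60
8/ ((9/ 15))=40/ 3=13.33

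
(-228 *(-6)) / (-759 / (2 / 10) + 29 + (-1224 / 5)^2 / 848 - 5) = -201400 / 544771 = -0.37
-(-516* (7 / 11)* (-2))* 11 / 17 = -7224 / 17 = -424.94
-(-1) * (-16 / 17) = -16 / 17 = -0.94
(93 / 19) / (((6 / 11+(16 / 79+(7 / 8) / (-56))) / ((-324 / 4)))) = -541.36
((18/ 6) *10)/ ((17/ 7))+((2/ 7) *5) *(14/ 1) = 550/ 17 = 32.35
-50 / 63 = -0.79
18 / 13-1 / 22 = 383 / 286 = 1.34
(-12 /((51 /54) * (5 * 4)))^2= 2916 /7225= 0.40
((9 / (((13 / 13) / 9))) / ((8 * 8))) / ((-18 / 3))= -27 / 128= -0.21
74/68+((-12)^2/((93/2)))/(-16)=943/1054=0.89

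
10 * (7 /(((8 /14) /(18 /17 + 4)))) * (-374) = -231770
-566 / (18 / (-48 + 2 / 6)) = 40469 / 27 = 1498.85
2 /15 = 0.13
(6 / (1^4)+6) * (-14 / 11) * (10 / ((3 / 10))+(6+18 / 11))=-75712 / 121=-625.72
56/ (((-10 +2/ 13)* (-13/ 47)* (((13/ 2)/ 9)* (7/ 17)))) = 69.14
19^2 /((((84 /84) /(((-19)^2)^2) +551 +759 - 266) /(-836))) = -39330356516 /136055125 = -289.08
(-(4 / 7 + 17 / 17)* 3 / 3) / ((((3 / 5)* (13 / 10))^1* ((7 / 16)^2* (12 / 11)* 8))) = -48400 / 40131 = -1.21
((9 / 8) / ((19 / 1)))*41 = 369 / 152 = 2.43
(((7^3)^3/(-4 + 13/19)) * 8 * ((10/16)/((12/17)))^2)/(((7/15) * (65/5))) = -565259326625/44928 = -12581448.69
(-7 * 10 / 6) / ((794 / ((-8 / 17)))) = 140 / 20247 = 0.01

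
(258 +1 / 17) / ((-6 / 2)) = -86.02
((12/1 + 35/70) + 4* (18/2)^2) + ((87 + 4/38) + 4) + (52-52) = 16249/38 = 427.61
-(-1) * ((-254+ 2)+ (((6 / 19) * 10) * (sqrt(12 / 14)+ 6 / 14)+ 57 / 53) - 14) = -1857913 / 7049+ 60 * sqrt(42) / 133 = -260.65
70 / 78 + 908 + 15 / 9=910.56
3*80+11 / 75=18011 / 75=240.15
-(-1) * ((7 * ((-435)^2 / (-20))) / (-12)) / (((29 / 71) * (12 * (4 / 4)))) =1126.02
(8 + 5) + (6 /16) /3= 105 /8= 13.12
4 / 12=1 / 3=0.33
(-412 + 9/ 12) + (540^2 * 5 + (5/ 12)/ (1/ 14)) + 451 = 17496547/ 12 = 1458045.58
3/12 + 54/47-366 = -68545/188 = -364.60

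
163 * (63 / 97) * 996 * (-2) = -20455848 / 97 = -210885.03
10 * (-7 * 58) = -4060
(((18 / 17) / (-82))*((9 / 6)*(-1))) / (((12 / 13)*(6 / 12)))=117 / 2788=0.04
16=16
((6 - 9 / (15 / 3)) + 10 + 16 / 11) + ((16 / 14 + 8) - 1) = 9162 / 385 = 23.80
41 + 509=550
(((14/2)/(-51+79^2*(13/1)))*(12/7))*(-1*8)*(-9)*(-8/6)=-0.01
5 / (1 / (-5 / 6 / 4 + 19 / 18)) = 4.24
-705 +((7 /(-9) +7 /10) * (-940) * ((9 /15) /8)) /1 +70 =-629.52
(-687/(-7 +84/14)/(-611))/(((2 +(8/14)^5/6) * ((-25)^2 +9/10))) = -173196135/193801466573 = -0.00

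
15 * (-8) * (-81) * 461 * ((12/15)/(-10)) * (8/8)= -1792368/5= -358473.60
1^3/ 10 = 1/ 10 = 0.10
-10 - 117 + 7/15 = -1898/15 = -126.53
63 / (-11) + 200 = 2137 / 11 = 194.27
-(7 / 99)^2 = -49 / 9801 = -0.00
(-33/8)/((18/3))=-11/16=-0.69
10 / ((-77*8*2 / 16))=-10 / 77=-0.13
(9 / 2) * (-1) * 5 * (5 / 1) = -225 / 2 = -112.50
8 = 8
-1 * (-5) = 5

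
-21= -21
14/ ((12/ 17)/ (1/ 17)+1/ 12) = 168/ 145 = 1.16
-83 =-83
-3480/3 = -1160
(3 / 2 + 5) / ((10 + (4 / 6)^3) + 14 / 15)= 1755 / 3032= 0.58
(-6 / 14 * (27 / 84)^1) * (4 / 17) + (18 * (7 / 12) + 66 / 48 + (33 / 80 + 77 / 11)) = 1283159 / 66640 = 19.26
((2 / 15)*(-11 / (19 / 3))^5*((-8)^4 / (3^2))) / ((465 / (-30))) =23747936256 / 383795345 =61.88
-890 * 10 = -8900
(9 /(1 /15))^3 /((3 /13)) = 10661625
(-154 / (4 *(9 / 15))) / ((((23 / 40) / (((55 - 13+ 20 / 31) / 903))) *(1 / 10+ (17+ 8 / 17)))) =-247214000 / 824205897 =-0.30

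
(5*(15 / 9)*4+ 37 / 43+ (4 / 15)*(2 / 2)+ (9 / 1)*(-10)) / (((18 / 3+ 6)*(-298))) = 11941 / 768840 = 0.02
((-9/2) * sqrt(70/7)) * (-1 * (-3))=-27 * sqrt(10)/2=-42.69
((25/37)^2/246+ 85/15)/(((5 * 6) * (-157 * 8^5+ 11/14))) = -4454359/121279142125110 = -0.00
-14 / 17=-0.82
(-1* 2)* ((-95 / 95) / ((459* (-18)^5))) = -1 / 433655856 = -0.00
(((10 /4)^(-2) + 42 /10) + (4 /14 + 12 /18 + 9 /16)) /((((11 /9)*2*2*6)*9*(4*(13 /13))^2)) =49349 /35481600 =0.00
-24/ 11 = -2.18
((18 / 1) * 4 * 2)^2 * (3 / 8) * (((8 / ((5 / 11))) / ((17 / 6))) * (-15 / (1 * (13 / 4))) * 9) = -443418624 / 221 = -2006419.11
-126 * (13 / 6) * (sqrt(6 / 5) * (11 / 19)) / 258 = -1001 * sqrt(30) / 8170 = -0.67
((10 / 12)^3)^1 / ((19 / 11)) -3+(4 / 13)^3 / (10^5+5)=-800992926763 / 300564627480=-2.66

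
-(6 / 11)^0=-1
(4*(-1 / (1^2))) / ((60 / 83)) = -83 / 15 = -5.53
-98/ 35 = -14/ 5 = -2.80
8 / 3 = 2.67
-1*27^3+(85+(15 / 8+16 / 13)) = -2037869 / 104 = -19594.89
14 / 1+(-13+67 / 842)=909 / 842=1.08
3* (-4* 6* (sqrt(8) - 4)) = 288 - 144* sqrt(2) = 84.35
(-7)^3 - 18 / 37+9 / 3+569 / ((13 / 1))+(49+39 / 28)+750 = 6783503 / 13468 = 503.68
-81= -81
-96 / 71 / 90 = -16 / 1065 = -0.02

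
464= 464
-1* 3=-3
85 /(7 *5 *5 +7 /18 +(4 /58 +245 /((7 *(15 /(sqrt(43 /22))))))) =8940368646 /18448419673 - 5404266 *sqrt(946) /18448419673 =0.48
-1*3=-3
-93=-93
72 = 72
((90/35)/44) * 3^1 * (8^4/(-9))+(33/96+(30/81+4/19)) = -99691121/1264032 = -78.87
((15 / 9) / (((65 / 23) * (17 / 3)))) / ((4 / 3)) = 69 / 884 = 0.08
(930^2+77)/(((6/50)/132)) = 951474700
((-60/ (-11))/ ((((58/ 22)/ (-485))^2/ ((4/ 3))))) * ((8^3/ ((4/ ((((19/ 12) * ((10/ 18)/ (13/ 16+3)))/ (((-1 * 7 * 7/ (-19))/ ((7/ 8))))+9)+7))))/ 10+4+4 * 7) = 567509691161600/ 9695889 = 58530959.99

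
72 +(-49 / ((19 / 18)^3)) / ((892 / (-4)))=110413872 / 1529557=72.19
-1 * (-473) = 473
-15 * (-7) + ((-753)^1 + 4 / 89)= -57668 / 89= -647.96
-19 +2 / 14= -132 / 7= -18.86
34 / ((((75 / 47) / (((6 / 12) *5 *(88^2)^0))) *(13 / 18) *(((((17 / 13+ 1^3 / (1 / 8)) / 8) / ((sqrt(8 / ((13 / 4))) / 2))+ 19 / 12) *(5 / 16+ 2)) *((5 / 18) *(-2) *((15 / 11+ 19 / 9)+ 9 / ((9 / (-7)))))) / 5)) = 26.55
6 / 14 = 3 / 7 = 0.43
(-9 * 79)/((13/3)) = -2133/13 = -164.08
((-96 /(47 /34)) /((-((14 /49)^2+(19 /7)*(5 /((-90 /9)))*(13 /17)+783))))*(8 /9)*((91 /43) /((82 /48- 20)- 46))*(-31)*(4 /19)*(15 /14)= 93501571072 /5146365957363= 0.02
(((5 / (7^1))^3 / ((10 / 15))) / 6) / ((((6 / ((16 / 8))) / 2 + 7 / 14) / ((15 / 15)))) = 125 / 2744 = 0.05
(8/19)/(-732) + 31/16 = 107755/55632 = 1.94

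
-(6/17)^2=-0.12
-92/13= -7.08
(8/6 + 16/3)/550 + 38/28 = 3163/2310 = 1.37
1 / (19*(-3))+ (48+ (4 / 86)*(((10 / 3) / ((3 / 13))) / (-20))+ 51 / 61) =21881651 / 448533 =48.78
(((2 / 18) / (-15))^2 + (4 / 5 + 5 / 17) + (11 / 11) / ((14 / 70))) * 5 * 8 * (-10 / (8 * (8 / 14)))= -13216889 / 24786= -533.24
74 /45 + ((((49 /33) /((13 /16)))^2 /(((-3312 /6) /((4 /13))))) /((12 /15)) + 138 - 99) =33546974437 /825423885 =40.64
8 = 8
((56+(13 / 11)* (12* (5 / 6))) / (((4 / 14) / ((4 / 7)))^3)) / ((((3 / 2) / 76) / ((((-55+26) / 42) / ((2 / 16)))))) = -105227776 / 693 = -151843.83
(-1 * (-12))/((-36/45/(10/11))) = -150/11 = -13.64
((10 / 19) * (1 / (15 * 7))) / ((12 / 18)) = 1 / 133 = 0.01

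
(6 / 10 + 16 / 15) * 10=50 / 3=16.67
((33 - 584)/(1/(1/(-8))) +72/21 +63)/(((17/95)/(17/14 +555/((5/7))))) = 7842384425/13328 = 588414.20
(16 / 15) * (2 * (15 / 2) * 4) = 64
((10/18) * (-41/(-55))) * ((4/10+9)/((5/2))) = 3854/2475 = 1.56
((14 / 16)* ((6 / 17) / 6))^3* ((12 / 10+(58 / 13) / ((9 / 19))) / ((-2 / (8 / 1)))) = -532679 / 91971360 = -0.01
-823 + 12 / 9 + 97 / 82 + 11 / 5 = -1006489 / 1230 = -818.28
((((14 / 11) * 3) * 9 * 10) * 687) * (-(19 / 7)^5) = -34780326.64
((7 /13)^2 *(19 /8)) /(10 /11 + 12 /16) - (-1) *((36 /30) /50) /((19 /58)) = 28615651 /58600750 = 0.49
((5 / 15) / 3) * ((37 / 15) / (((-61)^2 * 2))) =37 / 1004670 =0.00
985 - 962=23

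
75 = 75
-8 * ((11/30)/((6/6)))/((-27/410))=3608/81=44.54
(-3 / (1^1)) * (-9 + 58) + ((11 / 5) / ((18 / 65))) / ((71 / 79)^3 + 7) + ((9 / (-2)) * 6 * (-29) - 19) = 42375302081 / 68565312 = 618.03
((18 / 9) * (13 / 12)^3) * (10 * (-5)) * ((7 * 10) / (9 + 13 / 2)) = -1922375 / 3348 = -574.19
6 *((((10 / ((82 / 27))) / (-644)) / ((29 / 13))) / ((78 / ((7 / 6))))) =-45 / 218776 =-0.00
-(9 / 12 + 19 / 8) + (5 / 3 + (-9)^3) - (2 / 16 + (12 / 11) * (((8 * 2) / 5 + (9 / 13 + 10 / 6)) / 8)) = -6274909 / 8580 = -731.34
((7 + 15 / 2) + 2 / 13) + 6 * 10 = 1941 / 26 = 74.65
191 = 191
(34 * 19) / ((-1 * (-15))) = 646 / 15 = 43.07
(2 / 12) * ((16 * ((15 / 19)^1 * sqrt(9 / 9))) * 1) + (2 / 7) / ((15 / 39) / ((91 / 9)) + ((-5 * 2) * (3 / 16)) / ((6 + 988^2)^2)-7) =2.06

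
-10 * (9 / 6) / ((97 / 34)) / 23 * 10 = -5100 / 2231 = -2.29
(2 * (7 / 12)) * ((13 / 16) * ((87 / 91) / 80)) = 29 / 2560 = 0.01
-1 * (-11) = 11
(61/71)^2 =3721/5041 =0.74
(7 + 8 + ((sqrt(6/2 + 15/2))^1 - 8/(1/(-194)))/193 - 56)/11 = -6361/2123 + sqrt(42)/4246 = -2.99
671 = 671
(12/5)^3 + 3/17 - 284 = -573749/2125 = -270.00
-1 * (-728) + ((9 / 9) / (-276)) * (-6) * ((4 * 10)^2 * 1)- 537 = 5193 / 23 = 225.78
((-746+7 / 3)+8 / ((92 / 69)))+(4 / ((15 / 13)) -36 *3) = -4211 / 5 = -842.20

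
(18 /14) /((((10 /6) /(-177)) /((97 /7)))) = -463563 /245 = -1892.09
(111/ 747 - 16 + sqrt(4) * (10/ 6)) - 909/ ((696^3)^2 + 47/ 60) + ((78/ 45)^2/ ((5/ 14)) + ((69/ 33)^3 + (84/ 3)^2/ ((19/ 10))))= 6726657701394610807499923821676/ 16105305202351474612861697625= 417.67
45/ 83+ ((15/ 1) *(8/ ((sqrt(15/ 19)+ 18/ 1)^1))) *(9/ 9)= 1227555/ 169901 - 40 *sqrt(285)/ 2047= 6.90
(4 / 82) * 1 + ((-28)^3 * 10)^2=48189030400.05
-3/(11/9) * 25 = -675/11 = -61.36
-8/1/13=-8/13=-0.62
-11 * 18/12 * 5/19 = -165/38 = -4.34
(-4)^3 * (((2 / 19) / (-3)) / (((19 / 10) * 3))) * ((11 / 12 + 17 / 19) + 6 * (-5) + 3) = -1837760 / 185193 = -9.92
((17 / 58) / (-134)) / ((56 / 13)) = -0.00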